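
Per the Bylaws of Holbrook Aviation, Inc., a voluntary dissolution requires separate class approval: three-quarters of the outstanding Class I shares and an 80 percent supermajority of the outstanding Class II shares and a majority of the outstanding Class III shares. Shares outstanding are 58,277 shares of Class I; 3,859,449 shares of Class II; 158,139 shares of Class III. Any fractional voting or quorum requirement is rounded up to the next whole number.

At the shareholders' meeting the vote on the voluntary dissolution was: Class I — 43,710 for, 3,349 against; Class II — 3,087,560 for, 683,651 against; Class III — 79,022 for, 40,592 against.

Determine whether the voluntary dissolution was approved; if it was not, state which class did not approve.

Not approved — the Class III shares did not give the required vote.

Class I: 3/4 of 58277 = 43707.75, rounded up to 43708; 43,708 required, 43,710 in favor — approved.
Class II: 4/5 of 3859449 = 3087559.20, rounded up to 3087560; 3,087,560 required, 3,087,560 in favor — approved.
Class III: a majority of 158139 is 79070; 79,070 required, 79,022 in favor — not approved.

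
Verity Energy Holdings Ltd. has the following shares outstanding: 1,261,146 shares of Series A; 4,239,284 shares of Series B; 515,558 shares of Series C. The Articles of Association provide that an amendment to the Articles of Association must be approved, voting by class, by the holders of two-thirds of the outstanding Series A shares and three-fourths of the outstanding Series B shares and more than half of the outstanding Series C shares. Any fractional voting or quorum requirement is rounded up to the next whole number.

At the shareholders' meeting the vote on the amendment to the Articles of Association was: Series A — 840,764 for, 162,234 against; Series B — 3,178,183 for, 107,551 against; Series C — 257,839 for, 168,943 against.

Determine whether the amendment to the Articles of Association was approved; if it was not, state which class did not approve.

Not approved — the Series B shares did not give the required vote.

Series A: 2/3 of 1261146 = 840764; 840,764 required, 840,764 in favor — approved.
Series B: 3/4 of 4239284 = 3179463; 3,179,463 required, 3,178,183 in favor — not approved.
Series C: a majority of 515558 is 257780; 257,780 required, 257,839 in favor — approved.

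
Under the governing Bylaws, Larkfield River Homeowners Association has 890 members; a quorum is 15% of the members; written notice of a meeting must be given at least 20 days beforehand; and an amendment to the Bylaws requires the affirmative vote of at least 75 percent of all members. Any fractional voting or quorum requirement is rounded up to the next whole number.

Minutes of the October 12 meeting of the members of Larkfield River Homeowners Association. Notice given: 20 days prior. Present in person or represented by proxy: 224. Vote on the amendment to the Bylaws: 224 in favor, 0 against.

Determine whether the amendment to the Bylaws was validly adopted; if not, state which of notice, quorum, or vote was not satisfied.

Notice: 20 days given; 20 required. Satisfied.
Quorum: 15% of 890 = 133.50, rounded up to 134; 224 present. Satisfied.
Vote: requires three-fourths of all members (890); 3/4 of 890 = 667.50, rounded up to 668, so 668 needed; 224 in favor. Not satisfied.

Invalid — vote requirement not satisfied.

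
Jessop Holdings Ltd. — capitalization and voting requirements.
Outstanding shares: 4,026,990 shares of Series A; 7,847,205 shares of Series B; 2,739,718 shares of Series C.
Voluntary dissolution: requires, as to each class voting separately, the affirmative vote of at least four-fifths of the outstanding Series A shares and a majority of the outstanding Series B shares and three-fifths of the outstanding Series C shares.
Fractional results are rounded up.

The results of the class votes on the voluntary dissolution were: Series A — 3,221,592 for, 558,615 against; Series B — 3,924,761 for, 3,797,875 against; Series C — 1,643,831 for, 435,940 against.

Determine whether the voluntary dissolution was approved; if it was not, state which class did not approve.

Series A: 4/5 of 4026990 = 3221592; 3,221,592 required, 3,221,592 in favor — approved.
Series B: a majority of 7847205 is 3923603; 3,923,603 required, 3,924,761 in favor — approved.
Series C: 3/5 of 2739718 = 1643830.80, rounded up to 1643831; 1,643,831 required, 1,643,831 in favor — approved.

Approved — every class gave the required vote.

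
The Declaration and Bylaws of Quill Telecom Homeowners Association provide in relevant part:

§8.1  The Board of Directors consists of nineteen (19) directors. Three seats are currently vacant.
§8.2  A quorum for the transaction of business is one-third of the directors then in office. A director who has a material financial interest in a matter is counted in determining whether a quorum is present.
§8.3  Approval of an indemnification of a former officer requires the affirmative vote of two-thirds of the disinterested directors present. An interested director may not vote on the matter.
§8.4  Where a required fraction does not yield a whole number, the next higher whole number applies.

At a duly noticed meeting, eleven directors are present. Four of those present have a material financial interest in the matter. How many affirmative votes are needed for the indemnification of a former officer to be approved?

The indemnification of a former officer requires two-thirds of the disinterested directors present (11 − 4 = 7).
2/3 of 7 = 4.67, rounded up to 5.

5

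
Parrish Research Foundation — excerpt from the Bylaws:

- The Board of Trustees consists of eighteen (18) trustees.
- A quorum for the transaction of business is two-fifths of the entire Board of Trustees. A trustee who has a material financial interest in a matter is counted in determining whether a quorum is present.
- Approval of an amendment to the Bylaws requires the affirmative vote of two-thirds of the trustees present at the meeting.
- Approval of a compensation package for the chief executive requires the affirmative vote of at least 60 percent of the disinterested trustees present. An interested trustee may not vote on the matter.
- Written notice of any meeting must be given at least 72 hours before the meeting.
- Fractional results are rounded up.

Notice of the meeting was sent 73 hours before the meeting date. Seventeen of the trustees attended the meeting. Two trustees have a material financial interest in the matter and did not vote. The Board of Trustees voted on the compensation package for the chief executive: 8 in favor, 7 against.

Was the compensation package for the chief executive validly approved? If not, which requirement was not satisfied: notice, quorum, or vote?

Invalid — vote requirement not satisfied.

Notice: 73 hours given; 72 required (73 ≥ 72). Satisfied.
Quorum: 17 present (interested trustees count toward quorum); quorum is 8. Satisfied.
Vote: the compensation package for the chief executive requires three-fifths of the disinterested trustees present (17 − 2 = 15). 3/5 of 15 = 9, so 9 affirmative votes are needed; 8 voted in favor. Not satisfied.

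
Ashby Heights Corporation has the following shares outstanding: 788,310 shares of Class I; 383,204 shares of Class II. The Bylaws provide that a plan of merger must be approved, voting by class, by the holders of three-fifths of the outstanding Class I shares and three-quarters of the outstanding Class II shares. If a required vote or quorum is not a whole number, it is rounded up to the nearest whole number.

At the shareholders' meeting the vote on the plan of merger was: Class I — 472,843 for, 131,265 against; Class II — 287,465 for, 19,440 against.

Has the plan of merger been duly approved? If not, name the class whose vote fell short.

Class I: 3/5 of 788310 = 472986; 472,986 required, 472,843 in favor — not approved.
Class II: 3/4 of 383204 = 287403; 287,403 required, 287,465 in favor — approved.

Not approved — the Class I shares did not give the required vote.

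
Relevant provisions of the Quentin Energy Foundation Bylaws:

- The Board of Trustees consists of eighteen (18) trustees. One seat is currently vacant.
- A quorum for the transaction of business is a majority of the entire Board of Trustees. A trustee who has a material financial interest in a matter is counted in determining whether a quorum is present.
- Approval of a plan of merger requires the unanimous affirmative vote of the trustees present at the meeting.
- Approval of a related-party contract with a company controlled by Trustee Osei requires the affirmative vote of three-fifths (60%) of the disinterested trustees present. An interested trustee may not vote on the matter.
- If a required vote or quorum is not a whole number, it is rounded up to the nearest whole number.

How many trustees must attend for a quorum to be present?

10

A majority of 18 is 10.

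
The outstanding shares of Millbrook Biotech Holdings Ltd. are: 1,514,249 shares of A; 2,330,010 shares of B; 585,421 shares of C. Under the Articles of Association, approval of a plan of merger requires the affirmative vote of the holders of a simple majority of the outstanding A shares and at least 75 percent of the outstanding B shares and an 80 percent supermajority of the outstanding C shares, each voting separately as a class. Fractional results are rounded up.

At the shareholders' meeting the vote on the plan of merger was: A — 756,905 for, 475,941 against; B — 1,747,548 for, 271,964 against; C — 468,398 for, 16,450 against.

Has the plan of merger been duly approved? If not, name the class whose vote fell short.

A: a majority of 1514249 is 757125; 757,125 required, 756,905 in favor — not approved.
B: 3/4 of 2330010 = 1747507.50, rounded up to 1747508; 1,747,508 required, 1,747,548 in favor — approved.
C: 4/5 of 585421 = 468336.80, rounded up to 468337; 468,337 required, 468,398 in favor — approved.

Not approved — the A shares did not give the required vote.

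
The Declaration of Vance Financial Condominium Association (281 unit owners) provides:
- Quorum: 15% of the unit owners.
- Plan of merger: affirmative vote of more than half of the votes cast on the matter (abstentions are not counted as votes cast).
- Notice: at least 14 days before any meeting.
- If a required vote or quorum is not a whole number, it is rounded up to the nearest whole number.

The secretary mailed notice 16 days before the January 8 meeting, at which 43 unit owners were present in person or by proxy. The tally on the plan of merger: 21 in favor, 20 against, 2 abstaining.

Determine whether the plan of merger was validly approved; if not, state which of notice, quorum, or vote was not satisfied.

Notice: 16 days given; 14 required. Satisfied.
Quorum: 15% of 281 = 42.15, rounded up to 43; 43 present. Satisfied.
Vote: requires a majority of the votes cast (43 − 2 abstaining = 41); a majority of 41 is 21, so 21 needed; 21 in favor. Satisfied.

Valid — all requirements satisfied.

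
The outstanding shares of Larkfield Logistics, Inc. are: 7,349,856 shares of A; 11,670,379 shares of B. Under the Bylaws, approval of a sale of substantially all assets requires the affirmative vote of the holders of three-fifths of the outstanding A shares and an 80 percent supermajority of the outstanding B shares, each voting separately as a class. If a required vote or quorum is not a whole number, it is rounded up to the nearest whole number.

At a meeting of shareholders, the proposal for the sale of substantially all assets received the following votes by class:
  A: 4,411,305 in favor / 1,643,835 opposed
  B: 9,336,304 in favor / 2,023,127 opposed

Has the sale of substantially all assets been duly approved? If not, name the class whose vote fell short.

Approved — every class gave the required vote.

A: 3/5 of 7349856 = 4409913.60, rounded up to 4409914; 4,409,914 required, 4,411,305 in favor — approved.
B: 4/5 of 11670379 = 9336303.20, rounded up to 9336304; 9,336,304 required, 9,336,304 in favor — approved.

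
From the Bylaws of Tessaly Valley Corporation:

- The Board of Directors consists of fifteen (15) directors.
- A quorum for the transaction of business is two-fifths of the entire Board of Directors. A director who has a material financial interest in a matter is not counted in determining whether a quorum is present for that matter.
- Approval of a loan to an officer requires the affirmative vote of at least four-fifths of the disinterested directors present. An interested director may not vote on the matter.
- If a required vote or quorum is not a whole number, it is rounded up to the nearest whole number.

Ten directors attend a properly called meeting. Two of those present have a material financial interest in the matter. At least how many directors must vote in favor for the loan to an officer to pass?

The loan to an officer requires four-fifths of the disinterested directors present (10 − 2 = 8).
4/5 of 8 = 6.40, rounded up to 7.

7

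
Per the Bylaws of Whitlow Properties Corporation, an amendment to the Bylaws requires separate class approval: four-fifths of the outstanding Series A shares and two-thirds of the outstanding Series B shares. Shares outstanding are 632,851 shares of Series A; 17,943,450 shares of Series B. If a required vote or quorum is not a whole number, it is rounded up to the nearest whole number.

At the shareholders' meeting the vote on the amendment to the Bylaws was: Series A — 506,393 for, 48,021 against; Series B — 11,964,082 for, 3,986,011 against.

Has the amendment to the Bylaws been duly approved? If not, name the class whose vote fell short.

Approved — every class gave the required vote.

Series A: 4/5 of 632851 = 506280.80, rounded up to 506281; 506,281 required, 506,393 in favor — approved.
Series B: 2/3 of 17943450 = 11962300; 11,962,300 required, 11,964,082 in favor — approved.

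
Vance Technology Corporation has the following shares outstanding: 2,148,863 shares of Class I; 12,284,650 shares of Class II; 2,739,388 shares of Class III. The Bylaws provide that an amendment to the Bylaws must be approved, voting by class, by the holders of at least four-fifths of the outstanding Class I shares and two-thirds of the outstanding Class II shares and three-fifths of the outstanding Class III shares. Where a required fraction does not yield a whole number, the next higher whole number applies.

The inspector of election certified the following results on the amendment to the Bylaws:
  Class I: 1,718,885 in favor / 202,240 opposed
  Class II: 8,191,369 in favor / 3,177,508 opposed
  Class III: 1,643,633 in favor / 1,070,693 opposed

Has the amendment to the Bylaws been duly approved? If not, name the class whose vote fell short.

Class I: 4/5 of 2148863 = 1719090.40, rounded up to 1719091; 1,719,091 required, 1,718,885 in favor — not approved.
Class II: 2/3 of 12284650 = 8189766.67, rounded up to 8189767; 8,189,767 required, 8,191,369 in favor — approved.
Class III: 3/5 of 2739388 = 1643632.80, rounded up to 1643633; 1,643,633 required, 1,643,633 in favor — approved.

Not approved — the Class I shares did not give the required vote.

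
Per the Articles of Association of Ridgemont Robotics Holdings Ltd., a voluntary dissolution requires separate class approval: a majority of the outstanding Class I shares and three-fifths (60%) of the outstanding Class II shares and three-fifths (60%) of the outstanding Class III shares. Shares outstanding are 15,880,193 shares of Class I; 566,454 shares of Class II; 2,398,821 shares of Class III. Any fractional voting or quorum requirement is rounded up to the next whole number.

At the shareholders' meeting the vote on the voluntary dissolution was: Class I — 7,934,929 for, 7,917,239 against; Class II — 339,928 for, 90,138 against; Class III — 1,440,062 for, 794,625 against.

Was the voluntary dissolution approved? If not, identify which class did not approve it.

Not approved — the Class I shares did not give the required vote.

Class I: a majority of 15880193 is 7940097; 7,940,097 required, 7,934,929 in favor — not approved.
Class II: 3/5 of 566454 = 339872.40, rounded up to 339873; 339,873 required, 339,928 in favor — approved.
Class III: 3/5 of 2398821 = 1439292.60, rounded up to 1439293; 1,439,293 required, 1,440,062 in favor — approved.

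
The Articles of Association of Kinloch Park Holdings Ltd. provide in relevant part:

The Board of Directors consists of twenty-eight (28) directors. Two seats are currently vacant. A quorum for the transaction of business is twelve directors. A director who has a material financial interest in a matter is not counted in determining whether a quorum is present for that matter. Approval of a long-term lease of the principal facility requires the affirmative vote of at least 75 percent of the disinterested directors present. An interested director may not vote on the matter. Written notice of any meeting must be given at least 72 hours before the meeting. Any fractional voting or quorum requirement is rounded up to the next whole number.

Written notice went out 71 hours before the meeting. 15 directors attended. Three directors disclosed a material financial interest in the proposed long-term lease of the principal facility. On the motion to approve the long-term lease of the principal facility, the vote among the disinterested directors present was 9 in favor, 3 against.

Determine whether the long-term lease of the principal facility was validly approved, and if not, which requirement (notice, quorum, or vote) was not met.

Invalid — notice requirement not satisfied.

Notice: 71 hours given; 72 required (71 < 72). Not satisfied.
Quorum: 15 present, but the 3 interested directors do not count, leaving 12. Quorum is 12. Satisfied.
Vote: the long-term lease of the principal facility requires three-fourths of the disinterested directors present (15 − 3 = 12). 3/4 of 12 = 9, so 9 affirmative votes are needed; 9 voted in favor. Satisfied.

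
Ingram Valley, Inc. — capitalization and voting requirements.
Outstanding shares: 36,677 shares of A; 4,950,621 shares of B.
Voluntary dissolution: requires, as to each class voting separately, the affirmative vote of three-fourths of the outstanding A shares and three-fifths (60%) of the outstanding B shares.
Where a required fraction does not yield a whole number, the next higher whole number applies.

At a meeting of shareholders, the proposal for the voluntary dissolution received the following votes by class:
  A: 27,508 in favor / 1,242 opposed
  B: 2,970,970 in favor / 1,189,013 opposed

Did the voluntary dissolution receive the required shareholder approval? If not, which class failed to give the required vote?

A: 3/4 of 36677 = 27507.75, rounded up to 27508; 27,508 required, 27,508 in favor — approved.
B: 3/5 of 4950621 = 2970372.60, rounded up to 2970373; 2,970,373 required, 2,970,970 in favor — approved.

Approved — every class gave the required vote.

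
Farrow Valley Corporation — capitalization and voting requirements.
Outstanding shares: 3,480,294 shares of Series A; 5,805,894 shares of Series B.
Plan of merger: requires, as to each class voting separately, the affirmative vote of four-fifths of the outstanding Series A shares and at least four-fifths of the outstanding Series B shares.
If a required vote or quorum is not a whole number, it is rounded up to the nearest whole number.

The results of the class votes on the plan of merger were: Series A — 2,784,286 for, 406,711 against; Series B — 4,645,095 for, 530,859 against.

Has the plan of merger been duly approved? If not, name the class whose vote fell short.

Series A: 4/5 of 3480294 = 2784235.20, rounded up to 2784236; 2,784,236 required, 2,784,286 in favor — approved.
Series B: 4/5 of 5805894 = 4644715.20, rounded up to 4644716; 4,644,716 required, 4,645,095 in favor — approved.

Approved — every class gave the required vote.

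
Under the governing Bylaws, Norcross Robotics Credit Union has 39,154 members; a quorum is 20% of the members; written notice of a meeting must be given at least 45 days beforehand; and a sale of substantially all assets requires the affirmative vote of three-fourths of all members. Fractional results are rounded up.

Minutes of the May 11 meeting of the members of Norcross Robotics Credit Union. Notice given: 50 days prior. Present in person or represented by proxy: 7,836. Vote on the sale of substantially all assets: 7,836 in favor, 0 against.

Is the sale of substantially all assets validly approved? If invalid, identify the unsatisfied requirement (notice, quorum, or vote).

Invalid — vote requirement not satisfied.

Notice: 50 days given; 45 required. Satisfied.
Quorum: 20% of 39,154 = 7,830.80, rounded up to 7,831; 7,836 present. Satisfied.
Vote: requires three-fourths of all members (39,154); 3/4 of 39154 = 29365.50, rounded up to 29366, so 29,366 needed; 7,836 in favor. Not satisfied.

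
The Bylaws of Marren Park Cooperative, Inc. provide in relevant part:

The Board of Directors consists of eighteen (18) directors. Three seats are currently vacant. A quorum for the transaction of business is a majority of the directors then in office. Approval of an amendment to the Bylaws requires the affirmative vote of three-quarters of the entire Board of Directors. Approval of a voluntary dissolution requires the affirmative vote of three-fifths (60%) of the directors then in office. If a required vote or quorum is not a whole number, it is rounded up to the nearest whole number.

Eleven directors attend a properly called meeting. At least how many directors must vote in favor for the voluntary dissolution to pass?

The voluntary dissolution requires three-fifths of the directors then in office (15).
3/5 of 15 = 9.

9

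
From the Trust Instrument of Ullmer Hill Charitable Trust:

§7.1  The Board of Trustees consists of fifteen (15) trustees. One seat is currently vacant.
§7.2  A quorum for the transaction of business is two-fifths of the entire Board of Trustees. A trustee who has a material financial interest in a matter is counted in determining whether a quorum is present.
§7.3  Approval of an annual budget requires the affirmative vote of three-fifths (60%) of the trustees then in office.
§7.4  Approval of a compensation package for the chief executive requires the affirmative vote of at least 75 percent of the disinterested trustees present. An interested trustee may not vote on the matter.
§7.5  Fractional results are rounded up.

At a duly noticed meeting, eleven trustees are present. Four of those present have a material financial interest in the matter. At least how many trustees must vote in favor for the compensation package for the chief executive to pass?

6

The compensation package for the chief executive requires three-fourths of the disinterested trustees present (11 − 4 = 7).
3/4 of 7 = 5.25, rounded up to 6.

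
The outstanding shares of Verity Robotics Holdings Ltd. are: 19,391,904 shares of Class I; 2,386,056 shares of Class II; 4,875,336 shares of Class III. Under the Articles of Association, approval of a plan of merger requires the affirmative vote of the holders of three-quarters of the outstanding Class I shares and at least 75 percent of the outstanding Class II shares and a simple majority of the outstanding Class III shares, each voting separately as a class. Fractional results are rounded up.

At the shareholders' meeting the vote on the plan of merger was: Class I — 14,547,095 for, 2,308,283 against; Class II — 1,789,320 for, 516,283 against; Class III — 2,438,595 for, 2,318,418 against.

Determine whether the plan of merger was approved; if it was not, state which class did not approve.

Not approved — the Class II shares did not give the required vote.

Class I: 3/4 of 19391904 = 14543928; 14,543,928 required, 14,547,095 in favor — approved.
Class II: 3/4 of 2386056 = 1789542; 1,789,542 required, 1,789,320 in favor — not approved.
Class III: a majority of 4875336 is 2437669; 2,437,669 required, 2,438,595 in favor — approved.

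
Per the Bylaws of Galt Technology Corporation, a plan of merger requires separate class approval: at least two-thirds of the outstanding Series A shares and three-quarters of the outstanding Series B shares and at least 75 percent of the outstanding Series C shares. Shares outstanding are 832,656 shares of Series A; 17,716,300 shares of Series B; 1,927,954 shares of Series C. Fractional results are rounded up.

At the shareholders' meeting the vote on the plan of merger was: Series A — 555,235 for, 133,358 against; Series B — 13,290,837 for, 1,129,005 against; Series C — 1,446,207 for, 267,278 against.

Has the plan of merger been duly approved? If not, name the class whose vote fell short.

Approved — every class gave the required vote.

Series A: 2/3 of 832656 = 555104; 555,104 required, 555,235 in favor — approved.
Series B: 3/4 of 17716300 = 13287225; 13,287,225 required, 13,290,837 in favor — approved.
Series C: 3/4 of 1927954 = 1445965.50, rounded up to 1445966; 1,445,966 required, 1,446,207 in favor — approved.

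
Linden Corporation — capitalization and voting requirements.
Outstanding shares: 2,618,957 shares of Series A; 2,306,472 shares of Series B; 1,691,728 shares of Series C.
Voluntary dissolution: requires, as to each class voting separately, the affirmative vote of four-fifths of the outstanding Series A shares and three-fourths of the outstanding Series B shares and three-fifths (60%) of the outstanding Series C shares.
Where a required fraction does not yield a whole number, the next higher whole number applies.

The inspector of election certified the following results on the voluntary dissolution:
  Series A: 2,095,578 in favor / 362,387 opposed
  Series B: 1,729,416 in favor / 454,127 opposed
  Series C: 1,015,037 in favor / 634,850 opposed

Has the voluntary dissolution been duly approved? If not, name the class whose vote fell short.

Series A: 4/5 of 2618957 = 2095165.60, rounded up to 2095166; 2,095,166 required, 2,095,578 in favor — approved.
Series B: 3/4 of 2306472 = 1729854; 1,729,854 required, 1,729,416 in favor — not approved.
Series C: 3/5 of 1691728 = 1015036.80, rounded up to 1015037; 1,015,037 required, 1,015,037 in favor — approved.

Not approved — the Series B shares did not give the required vote.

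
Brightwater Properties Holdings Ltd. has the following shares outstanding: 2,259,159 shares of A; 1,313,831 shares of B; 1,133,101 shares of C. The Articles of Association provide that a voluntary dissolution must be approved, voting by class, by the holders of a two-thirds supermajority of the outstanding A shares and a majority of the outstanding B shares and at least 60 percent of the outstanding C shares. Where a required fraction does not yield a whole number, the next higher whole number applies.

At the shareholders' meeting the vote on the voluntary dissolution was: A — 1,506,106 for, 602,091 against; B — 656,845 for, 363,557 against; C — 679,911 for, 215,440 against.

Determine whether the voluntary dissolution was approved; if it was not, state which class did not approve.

A: 2/3 of 2259159 = 1506106; 1,506,106 required, 1,506,106 in favor — approved.
B: a majority of 1313831 is 656916; 656,916 required, 656,845 in favor — not approved.
C: 3/5 of 1133101 = 679860.60, rounded up to 679861; 679,861 required, 679,911 in favor — approved.

Not approved — the B shares did not give the required vote.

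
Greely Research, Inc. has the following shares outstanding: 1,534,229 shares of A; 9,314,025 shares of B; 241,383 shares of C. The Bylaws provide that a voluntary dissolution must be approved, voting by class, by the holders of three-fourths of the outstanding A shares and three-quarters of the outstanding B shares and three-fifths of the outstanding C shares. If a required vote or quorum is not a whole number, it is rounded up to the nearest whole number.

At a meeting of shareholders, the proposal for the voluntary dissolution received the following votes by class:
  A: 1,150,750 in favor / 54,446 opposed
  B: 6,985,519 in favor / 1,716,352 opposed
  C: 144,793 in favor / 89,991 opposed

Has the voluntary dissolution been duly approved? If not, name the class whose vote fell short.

A: 3/4 of 1534229 = 1150671.75, rounded up to 1150672; 1,150,672 required, 1,150,750 in favor — approved.
B: 3/4 of 9314025 = 6985518.75, rounded up to 6985519; 6,985,519 required, 6,985,519 in favor — approved.
C: 3/5 of 241383 = 144829.80, rounded up to 144830; 144,830 required, 144,793 in favor — not approved.

Not approved — the C shares did not give the required vote.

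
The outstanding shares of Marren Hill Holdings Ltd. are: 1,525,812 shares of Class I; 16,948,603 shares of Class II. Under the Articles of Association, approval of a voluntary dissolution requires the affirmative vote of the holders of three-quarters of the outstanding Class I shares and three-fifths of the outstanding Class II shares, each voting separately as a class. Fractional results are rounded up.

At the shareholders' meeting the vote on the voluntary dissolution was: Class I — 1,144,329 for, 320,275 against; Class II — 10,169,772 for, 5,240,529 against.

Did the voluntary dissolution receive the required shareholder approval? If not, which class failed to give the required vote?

Not approved — the Class I shares did not give the required vote.

Class I: 3/4 of 1525812 = 1144359; 1,144,359 required, 1,144,329 in favor — not approved.
Class II: 3/5 of 16948603 = 10169161.80, rounded up to 10169162; 10,169,162 required, 10,169,772 in favor — approved.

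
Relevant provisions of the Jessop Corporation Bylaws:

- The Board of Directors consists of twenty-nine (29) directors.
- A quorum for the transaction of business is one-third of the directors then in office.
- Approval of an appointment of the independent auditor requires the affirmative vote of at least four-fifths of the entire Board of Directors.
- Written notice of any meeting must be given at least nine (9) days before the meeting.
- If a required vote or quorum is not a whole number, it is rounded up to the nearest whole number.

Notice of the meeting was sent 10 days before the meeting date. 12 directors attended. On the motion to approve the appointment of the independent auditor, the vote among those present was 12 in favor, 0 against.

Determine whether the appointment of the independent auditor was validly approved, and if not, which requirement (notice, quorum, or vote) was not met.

Notice: 10 days given; 9 required (10 ≥ 9). Satisfied.
Quorum: 12 present; quorum is 10. Satisfied.
Vote: the appointment of the independent auditor requires four-fifths of the entire Board of Directors (29). 4/5 of 29 = 23.20, rounded up to 24, so 24 affirmative votes are needed; 12 voted in favor. Not satisfied.

Invalid — vote requirement not satisfied.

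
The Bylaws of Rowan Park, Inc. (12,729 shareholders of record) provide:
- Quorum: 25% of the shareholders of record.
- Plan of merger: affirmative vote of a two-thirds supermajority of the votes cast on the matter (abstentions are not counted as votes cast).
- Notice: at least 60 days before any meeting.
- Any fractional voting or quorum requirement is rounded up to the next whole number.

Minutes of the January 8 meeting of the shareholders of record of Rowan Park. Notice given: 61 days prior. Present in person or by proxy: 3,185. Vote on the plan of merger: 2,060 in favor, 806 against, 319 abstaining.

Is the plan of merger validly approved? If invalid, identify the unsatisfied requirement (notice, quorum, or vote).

Notice: 61 days given; 60 required. Satisfied.
Quorum: 25% of 12,729 = 3,182.25, rounded up to 3,183; 3,185 present. Satisfied.
Vote: requires two-thirds of the votes cast (3,185 − 319 abstaining = 2,866); 2/3 of 2866 = 1910.67, rounded up to 1911, so 1,911 needed; 2,060 in favor. Satisfied.

Valid — all requirements satisfied.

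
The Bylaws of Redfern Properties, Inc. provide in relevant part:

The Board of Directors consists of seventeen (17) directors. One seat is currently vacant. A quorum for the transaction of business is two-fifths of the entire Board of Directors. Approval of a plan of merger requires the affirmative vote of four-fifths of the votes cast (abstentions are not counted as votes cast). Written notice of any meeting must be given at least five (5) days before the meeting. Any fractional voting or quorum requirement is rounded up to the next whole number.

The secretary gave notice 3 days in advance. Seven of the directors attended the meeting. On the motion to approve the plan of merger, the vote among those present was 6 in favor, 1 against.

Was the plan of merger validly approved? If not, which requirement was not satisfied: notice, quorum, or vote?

Notice: 3 days given; 5 required (3 < 5). Not satisfied.
Quorum: 7 present; quorum is 7. Satisfied.
Vote: the plan of merger requires four-fifths of the votes cast (7). 4/5 of 7 = 5.60, rounded up to 6, so 6 affirmative votes are needed; 6 voted in favor. Satisfied.

Invalid — notice requirement not satisfied.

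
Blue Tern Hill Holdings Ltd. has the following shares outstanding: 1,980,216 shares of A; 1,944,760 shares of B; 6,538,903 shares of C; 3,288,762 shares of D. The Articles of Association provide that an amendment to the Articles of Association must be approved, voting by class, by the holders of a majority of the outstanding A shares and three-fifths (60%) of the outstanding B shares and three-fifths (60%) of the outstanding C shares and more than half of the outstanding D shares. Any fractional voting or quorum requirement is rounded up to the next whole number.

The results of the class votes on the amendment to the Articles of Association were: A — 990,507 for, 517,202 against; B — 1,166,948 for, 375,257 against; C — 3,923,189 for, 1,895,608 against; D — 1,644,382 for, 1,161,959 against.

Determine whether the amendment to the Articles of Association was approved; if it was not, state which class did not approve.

Not approved — the C shares did not give the required vote.

A: a majority of 1980216 is 990109; 990,109 required, 990,507 in favor — approved.
B: 3/5 of 1944760 = 1166856; 1,166,856 required, 1,166,948 in favor — approved.
C: 3/5 of 6538903 = 3923341.80, rounded up to 3923342; 3,923,342 required, 3,923,189 in favor — not approved.
D: a majority of 3288762 is 1644382; 1,644,382 required, 1,644,382 in favor — approved.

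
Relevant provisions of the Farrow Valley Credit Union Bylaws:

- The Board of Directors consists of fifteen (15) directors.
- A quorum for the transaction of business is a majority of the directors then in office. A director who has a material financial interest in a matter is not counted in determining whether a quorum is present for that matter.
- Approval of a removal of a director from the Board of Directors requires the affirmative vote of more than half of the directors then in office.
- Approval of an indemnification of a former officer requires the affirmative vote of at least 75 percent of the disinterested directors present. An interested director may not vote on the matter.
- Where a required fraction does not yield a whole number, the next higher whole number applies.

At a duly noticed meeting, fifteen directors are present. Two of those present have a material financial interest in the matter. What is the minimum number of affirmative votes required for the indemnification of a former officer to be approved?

The indemnification of a former officer requires three-fourths of the disinterested directors present (15 − 2 = 13).
3/4 of 13 = 9.75, rounded up to 10.

10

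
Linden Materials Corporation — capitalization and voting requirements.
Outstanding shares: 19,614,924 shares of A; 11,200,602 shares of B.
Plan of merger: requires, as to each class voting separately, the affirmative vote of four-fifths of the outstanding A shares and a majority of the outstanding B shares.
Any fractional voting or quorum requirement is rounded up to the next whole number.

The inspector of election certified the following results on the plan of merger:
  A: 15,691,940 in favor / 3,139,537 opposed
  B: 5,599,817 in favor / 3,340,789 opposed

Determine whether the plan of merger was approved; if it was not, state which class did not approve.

A: 4/5 of 19614924 = 15691939.20, rounded up to 15691940; 15,691,940 required, 15,691,940 in favor — approved.
B: a majority of 11200602 is 5600302; 5,600,302 required, 5,599,817 in favor — not approved.

Not approved — the B shares did not give the required vote.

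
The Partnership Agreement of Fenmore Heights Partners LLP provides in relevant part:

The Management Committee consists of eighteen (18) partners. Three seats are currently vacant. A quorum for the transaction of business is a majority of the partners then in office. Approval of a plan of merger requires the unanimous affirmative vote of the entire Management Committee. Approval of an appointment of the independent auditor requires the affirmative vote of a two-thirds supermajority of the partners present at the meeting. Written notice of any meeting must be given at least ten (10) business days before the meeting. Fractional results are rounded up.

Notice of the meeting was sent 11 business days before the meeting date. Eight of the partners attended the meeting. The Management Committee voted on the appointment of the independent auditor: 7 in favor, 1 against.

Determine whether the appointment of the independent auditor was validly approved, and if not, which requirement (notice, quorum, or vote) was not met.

Valid — all requirements satisfied.

Notice: 11 business days given; 10 required (11 ≥ 10). Satisfied.
Quorum: 8 present; quorum is 8. Satisfied.
Vote: the appointment of the independent auditor requires two-thirds of the partners present (8). 2/3 of 8 = 5.33, rounded up to 6, so 6 affirmative votes are needed; 7 voted in favor. Satisfied.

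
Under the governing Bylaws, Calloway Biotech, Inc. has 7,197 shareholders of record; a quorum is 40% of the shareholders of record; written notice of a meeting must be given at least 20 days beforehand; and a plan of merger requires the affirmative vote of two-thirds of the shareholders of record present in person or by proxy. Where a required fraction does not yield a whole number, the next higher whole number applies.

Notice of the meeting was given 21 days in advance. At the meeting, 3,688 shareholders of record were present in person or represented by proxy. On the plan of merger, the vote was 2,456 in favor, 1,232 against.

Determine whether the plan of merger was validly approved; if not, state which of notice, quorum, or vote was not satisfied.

Notice: 21 days given; 20 required. Satisfied.
Quorum: 40% of 7,197 = 2,878.80, rounded up to 2,879; 3,688 present. Satisfied.
Vote: requires two-thirds of those present (3,688); 2/3 of 3688 = 2458.67, rounded up to 2459, so 2,459 needed; 2,456 in favor. Not satisfied.

Invalid — vote requirement not satisfied.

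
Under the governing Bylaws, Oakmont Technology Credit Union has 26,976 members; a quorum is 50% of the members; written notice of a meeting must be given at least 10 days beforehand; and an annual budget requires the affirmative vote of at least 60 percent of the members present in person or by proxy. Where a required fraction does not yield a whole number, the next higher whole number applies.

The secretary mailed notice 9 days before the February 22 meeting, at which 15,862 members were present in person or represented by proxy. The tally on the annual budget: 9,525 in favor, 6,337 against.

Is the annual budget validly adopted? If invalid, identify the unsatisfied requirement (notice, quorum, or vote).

Invalid — notice requirement not satisfied.

Notice: 9 days given; 10 required. Not satisfied.
Quorum: 50% of 26,976 = 13,488; 15,862 present. Satisfied.
Vote: requires three-fifths of those present (15,862); 3/5 of 15862 = 9517.20, rounded up to 9518, so 9,518 needed; 9,525 in favor. Satisfied.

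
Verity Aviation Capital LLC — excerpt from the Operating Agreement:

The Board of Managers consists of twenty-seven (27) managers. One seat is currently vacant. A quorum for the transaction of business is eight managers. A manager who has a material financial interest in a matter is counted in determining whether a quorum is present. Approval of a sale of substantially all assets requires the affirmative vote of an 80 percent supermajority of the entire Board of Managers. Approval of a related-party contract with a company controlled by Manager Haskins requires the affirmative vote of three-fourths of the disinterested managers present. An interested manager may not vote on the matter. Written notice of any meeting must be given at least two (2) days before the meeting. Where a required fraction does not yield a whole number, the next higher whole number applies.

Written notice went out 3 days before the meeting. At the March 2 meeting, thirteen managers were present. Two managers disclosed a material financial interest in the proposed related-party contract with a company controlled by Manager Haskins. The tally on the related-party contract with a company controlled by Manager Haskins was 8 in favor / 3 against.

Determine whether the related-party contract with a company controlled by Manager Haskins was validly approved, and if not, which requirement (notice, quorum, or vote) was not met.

Notice: 3 days given; 2 required (3 ≥ 2). Satisfied.
Quorum: 13 present (interested managers count toward quorum); quorum is 8. Satisfied.
Vote: the related-party contract with a company controlled by Manager Haskins requires three-fourths of the disinterested managers present (13 − 2 = 11). 3/4 of 11 = 8.25, rounded up to 9, so 9 affirmative votes are needed; 8 voted in favor. Not satisfied.

Invalid — vote requirement not satisfied.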